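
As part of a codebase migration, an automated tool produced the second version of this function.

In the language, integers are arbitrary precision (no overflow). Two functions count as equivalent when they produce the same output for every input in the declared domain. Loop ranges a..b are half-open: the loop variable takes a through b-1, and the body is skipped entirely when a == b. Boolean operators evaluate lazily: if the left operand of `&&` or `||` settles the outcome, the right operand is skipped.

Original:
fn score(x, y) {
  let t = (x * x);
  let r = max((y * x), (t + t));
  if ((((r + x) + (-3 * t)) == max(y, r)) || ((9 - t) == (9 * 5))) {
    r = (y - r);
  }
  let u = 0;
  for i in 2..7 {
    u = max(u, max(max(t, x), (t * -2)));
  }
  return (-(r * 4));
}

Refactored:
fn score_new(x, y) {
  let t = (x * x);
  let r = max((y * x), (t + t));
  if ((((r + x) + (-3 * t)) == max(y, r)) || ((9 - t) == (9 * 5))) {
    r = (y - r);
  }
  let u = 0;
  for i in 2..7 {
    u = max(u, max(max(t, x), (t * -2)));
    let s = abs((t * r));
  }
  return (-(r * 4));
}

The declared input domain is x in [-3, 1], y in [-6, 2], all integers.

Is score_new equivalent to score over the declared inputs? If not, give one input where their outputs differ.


This is a faithful refactor — statement counts differ; and min/max/abs usage differs; and local variable names differ; and arithmetic usage differs, but the computed results match everywhere.
One worked example (x=1, y=-6) — score: t := 1 | r := 2 | ((((r + x) + (-3 * t)) == max(y, r)) || ((9 - t) == (9 * 5))): false | u := 0 | iter i=2: | u := 1 | iter i=3: | u := 1 | iter i=4: | u := 1 | iter i=5: | u := 1 | iter i=6: | u := 1 | result -8; score_new: t := 1 | r := 2 | ((((r + x) + (-3 * t)) == max(y, r)) || ((9 - t) == (9 * 5))): false | u := 0 | iter i=2: | u := 1 | s := 2 | iter i=3: | u := 1 | s := 2 | iter i=4: | u := 1 | s := 2 | iter i=5: | u := 1 | s := 2 | iter i=6: | u := 1 | s := 2 | result -8; agreement on -8.
Across all 45 domain points the two functions coincide.
verdict: equivalent


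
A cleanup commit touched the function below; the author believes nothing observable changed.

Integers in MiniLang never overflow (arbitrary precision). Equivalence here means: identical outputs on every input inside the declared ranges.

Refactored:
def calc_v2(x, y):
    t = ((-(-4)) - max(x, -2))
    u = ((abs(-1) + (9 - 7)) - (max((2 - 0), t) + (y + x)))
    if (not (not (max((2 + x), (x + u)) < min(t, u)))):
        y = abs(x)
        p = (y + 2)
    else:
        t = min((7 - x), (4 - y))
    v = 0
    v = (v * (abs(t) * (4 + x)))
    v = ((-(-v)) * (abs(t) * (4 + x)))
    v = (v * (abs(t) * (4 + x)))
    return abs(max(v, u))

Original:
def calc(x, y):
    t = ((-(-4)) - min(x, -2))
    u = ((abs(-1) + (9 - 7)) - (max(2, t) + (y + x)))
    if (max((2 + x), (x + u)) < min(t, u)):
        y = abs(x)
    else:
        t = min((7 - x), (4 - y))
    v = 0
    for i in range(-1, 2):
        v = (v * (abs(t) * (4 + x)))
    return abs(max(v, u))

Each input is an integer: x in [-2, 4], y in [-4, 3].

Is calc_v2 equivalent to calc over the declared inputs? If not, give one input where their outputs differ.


The rewrite breaks on x=-1, y=-4, where the results are 2 and 3.
calc: t=6, then u=2, then (max((2 + x), (x + u)) < min(t, u)) is true, then y=1, then v=0, then (i=-1), then v=0, then (i=0), then v=0, then (i=1), then v=0, then returns 2
calc_v2: t=5, then u=3, then (not (not (max((2 + x), (x + u)) < min(t, u)))) is true, then y=1, then p=3, then v=0, then v=0, then v=0, then v=0, then returns 3
verdict: not equivalent; witness: x=-1, y=-4


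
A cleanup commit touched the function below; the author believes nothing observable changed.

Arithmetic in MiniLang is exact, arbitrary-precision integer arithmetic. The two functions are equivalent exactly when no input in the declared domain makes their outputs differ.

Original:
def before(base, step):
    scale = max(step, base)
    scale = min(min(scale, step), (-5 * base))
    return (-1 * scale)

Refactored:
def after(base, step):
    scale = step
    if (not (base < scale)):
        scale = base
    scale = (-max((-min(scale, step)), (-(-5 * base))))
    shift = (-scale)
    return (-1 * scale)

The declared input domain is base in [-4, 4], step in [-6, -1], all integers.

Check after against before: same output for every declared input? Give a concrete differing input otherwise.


Equivalent. One difference looks behavioral, but it never changes the outcome for any declared input.
Across all 54 domain points the two functions coincide.
One worked example (base=-3, step=-3) — before: scale := -3 | scale := -3 | result 3; after: scale := -3 | (not (base < scale)): true | scale := -3 | scale := -3 | shift := 3 | result 3; agreement on 3.
verdict: equivalent


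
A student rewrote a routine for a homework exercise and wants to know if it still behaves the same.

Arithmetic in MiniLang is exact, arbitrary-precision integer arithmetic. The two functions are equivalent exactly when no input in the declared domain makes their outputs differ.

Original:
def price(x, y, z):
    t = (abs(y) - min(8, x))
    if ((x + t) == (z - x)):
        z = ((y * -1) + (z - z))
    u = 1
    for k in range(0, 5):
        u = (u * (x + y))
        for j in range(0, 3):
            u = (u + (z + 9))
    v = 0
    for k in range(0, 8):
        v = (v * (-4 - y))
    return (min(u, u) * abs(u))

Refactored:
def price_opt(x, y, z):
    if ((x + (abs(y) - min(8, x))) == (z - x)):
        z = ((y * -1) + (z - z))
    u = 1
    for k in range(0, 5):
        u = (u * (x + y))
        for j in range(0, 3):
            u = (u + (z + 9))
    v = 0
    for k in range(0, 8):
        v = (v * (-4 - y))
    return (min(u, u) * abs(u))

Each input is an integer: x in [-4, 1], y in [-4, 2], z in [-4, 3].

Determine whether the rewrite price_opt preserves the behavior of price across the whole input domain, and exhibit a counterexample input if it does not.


Changes here: statement counts differ, and local variable names differ; the full 336-point sweep finds no disagreement.
verdict: equivalent


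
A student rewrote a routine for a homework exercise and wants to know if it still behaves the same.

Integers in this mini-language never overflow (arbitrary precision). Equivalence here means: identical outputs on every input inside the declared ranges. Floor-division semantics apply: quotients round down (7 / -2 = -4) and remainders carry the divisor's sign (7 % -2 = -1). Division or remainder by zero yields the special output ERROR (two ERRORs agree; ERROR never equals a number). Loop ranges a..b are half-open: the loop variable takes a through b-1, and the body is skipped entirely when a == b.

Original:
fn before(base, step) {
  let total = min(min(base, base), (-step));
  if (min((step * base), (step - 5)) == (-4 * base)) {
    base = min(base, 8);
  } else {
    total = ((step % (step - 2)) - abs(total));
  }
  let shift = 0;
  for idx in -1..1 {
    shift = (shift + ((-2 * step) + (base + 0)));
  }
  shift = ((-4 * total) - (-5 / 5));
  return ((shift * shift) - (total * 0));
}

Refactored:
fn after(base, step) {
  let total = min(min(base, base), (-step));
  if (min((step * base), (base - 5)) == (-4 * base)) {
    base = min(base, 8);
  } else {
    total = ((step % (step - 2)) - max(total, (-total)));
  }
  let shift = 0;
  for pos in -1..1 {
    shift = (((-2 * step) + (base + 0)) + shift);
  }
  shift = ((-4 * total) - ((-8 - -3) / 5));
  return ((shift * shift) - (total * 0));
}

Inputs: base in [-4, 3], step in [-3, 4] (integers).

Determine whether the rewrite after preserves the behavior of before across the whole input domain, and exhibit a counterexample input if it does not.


At base=1, step=-3: before gives 289, after gives 9.
verdict: not equivalent; witness: base=1, step=-3


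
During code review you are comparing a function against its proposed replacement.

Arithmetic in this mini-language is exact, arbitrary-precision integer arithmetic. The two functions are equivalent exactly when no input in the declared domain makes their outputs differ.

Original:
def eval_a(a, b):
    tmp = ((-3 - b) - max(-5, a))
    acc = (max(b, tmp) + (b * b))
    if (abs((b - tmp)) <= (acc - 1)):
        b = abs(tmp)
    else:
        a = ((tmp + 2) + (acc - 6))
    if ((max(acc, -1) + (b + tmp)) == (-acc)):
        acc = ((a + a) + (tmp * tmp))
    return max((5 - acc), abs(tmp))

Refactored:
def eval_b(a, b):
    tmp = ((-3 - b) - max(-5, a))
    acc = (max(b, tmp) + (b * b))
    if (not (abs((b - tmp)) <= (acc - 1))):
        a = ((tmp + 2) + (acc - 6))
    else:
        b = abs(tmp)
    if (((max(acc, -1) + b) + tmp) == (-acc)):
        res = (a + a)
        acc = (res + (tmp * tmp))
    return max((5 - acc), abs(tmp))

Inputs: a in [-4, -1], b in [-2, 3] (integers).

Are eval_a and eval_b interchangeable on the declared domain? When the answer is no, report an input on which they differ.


Equivalent — the differences include boolean connective usage differs, and local variable names differ, and statement counts differ, yet no declared input distinguishes the two.
One worked example (a=-1, b=0) — eval_a: tmp := -2 | acc := 0 | (abs((b - tmp)) <= (acc - 1)): false | a := -6 | ((max(acc, -1) + (b + tmp)) == (-acc)): false | result 5; eval_b: tmp := -2 | acc := 0 | (not (abs((b - tmp)) <= (acc - 1))): true | a := -6 | (((max(acc, -1) + b) + tmp) == (-acc)): false | result 5; agreement on 5.
Across all 24 domain points the two functions coincide.
verdict: equivalent


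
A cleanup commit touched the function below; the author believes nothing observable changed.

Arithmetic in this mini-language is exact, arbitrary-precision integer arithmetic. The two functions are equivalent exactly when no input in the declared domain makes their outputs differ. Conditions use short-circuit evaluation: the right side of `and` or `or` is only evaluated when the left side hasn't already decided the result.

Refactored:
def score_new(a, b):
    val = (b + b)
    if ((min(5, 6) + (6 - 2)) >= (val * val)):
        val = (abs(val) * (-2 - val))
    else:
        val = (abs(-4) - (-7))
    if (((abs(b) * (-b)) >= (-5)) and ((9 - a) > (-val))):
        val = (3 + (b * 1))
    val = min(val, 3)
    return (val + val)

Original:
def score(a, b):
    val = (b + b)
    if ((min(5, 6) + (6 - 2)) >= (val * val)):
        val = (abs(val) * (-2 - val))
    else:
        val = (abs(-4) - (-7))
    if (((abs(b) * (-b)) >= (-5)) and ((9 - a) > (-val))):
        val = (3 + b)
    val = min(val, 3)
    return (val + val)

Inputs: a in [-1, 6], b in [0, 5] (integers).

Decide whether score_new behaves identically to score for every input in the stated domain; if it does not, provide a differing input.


Comparing the listings, the differences include: constant usage differs; and arithmetic usage differs.
Tracing a=-1, b=3: score: val=6, then ((min(5, 6) + (6 - 2)) >= (val * val)) is false, then val=11, then (((abs(b) * (-b)) >= (-5)) and ((9 - a) > (-val))) is false, then val=3, then returns 6 | score_new: val=6, then ((min(5, 6) + (6 - 2)) >= (val * val)) is false, then val=11, then (((abs(b) * (-b)) >= (-5)) and ((9 - a) > (-val))) is false, then val=3, then returns 6 — matching result 6.
An exhaustive pass over the 48 declared inputs shows identical outputs.
verdict: equivalent


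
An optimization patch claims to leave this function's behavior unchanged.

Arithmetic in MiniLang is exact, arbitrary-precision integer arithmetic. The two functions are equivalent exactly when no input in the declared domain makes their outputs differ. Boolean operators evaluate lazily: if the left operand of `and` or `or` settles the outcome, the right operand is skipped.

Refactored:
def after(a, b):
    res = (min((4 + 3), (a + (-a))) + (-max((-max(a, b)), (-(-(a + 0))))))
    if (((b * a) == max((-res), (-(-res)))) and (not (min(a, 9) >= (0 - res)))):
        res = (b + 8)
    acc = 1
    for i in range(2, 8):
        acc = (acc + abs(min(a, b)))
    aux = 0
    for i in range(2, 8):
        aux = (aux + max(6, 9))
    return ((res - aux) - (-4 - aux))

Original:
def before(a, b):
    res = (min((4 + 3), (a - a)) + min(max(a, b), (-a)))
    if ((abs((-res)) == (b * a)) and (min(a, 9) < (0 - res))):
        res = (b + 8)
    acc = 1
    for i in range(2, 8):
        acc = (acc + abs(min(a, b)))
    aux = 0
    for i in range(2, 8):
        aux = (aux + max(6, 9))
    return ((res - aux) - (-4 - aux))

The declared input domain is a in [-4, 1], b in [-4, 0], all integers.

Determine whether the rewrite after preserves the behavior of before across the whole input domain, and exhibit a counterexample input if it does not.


This is a faithful refactor — constant usage differs, min/max/abs usage differs, boolean connective usage differs, arithmetic usage differs, comparison usage differs, but the computed results match everywhere.
Spot check at a=-3, b=-3 — before: res = -3; ((abs((-res)) == (b * a)) and (min(a, 9) < (0 - res))) -> false; acc = 1; [i=2]; acc = 4; [i=3]; acc = 7; [i=4]; acc = 10; [i=5]; acc = 13; [i=6]; acc = 16; [i=7]; acc = 19; aux = 0; [i=2]; aux = 9; [i=3]; aux = 18; [i=4]; aux = 27; [i=5]; aux = 36; [i=6]; aux = 45; [i=7]; aux = 54; return 1. after: res = -3; (((b * a) == max((-res), (-(-res)))) and (not (min(a, 9) >= (0 - res)))) -> false; acc = 1; [i=2]; acc = 4; [i=3]; acc = 7; [i=4]; acc = 10; [i=5]; acc = 13; [i=6]; acc = 16; [i=7]; acc = 19; aux = 0; [i=2]; aux = 9; [i=3]; aux = 18; [i=4]; aux = 27; [i=5]; aux = 36; [i=6]; aux = 45; [i=7]; aux = 54; return 1. Both give 1.
Every one of the 30 inputs gives matching results.
verdict: equivalent


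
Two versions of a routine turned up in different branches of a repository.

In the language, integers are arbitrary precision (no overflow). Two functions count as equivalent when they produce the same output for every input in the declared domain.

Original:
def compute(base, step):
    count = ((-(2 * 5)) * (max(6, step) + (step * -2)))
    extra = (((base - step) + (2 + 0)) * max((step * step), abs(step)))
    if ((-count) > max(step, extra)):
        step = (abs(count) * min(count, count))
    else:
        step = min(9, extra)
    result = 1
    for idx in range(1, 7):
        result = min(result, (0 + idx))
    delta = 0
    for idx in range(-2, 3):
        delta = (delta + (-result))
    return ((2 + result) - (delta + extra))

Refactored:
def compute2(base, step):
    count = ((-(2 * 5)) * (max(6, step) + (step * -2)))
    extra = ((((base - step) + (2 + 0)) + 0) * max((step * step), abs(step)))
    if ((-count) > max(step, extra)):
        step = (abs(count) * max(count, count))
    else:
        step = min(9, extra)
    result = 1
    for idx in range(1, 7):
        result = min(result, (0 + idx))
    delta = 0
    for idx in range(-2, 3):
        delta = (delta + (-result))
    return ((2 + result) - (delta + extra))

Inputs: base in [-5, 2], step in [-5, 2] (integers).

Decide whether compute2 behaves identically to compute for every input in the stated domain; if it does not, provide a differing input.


Equivalent. The one real change (`min(count, count)` became `max(count, count)`) has no effect anywhere in the declared ranges.
Every one of the 64 inputs gives matching results.
As a probe, take base=-2, step=2: compute runs count = -20; extra = -8; ((-count) > max(step, extra)) -> true; step = -400; result = 1; [idx=1]; result = 1; [idx=2]; result = 1; [idx=3]; result = 1; [idx=4]; result = 1; [idx=5]; result = 1; [idx=6]; result = 1; delta = 0; [idx=-2]; delta = -1; [idx=-1]; delta = -2; [idx=0]; delta = -3; [idx=1]; delta = -4; [idx=2]; delta = -5; return 16; compute2 runs count = -20; extra = -8; ((-count) > max(step, extra)) -> true; step = -400; result = 1; [idx=1]; result = 1; [idx=2]; result = 1; [idx=3]; result = 1; [idx=4]; result = 1; [idx=5]; result = 1; [idx=6]; result = 1; delta = 0; [idx=-2]; delta = -1; [idx=-1]; delta = -2; [idx=0]; delta = -3; [idx=1]; delta = -4; [idx=2]; delta = -5; return 16; both end at 16.
verdict: equivalent


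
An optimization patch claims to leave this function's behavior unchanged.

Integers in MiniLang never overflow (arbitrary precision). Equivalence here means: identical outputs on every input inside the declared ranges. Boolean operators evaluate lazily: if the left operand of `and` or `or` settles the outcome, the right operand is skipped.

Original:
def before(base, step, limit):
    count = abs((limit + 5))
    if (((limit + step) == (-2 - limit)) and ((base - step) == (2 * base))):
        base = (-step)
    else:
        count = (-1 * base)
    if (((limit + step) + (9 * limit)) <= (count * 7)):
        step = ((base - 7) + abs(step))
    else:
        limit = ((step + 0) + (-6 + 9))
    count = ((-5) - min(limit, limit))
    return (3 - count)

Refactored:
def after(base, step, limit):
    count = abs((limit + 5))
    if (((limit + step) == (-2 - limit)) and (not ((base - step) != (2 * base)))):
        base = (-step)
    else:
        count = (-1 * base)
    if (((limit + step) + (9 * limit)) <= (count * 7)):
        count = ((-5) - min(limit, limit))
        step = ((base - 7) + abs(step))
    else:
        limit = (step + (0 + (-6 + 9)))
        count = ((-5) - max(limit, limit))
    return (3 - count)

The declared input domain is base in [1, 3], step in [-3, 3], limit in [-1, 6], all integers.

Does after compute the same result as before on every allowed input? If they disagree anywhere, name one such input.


The one real change (`min(limit, limit)` became `max(limit, limit)`) has no effect anywhere in the declared ranges.
As a probe, take base=2, step=2, limit=1: before runs count := 6 | (((limit + step) == (-2 - limit)) and ((base - step) == (2 * base))): false | count := -2 | (((limit + step) + (9 * limit)) <= (count * 7)): false | limit := 5 | count := -10 | result 13; after runs count := 6 | (((limit + step) == (-2 - limit)) and (not ((base - step) != (2 * base)))): false | count := -2 | (((limit + step) + (9 * limit)) <= (count * 7)): false | limit := 5 | count := -10 | result 13; both end at 13.
An exhaustive pass over the 168 declared inputs shows identical outputs.
verdict: equivalent


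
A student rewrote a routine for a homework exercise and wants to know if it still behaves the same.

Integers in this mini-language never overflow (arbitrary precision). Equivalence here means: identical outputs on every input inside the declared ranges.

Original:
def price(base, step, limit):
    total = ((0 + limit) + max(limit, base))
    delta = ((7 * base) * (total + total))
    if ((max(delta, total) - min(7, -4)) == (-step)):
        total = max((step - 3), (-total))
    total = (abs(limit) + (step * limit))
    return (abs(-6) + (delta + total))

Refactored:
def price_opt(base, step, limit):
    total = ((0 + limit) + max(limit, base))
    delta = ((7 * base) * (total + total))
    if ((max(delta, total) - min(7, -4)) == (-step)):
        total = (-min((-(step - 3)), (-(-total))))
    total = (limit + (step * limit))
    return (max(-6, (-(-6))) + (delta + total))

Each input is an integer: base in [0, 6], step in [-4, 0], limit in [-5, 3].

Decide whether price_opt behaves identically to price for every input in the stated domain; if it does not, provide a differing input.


Not equivalent: base=0, step=-4, limit=-5 separates them (31 vs 21).
price: total=-5, then delta=0, then ((max(delta, total) - min(7, -4)) == (-step)) is true, then total=5, then total=25, then returns 31
price_opt: total=-5, then delta=0, then ((max(delta, total) - min(7, -4)) == (-step)) is true, then total=5, then total=15, then returns 21
verdict: not equivalent; witness: base=0, step=-4, limit=-5


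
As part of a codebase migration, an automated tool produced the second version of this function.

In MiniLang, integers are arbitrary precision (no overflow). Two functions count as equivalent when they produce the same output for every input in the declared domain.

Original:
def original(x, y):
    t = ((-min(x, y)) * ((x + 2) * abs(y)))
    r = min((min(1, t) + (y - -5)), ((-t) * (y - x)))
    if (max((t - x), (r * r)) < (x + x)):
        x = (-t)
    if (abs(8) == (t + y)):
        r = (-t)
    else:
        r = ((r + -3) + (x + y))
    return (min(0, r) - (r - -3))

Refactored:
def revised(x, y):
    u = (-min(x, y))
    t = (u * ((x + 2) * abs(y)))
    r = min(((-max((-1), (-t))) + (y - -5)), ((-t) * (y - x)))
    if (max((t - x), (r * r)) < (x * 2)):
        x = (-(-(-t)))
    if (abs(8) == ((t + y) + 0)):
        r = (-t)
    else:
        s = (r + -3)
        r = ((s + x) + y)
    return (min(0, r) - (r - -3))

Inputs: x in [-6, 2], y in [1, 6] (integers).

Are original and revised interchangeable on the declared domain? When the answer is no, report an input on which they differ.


The two are interchangeable: local variable names differ, plus constant usage differs, plus arithmetic usage differs, plus min/max/abs usage differs, plus statement counts differ, and every declared input agrees.
As a probe, take x=-1, y=3: original runs t := 3 | r := -12 | (max((t - x), (r * r)) < (x + x)): false | (abs(8) == (t + y)): false | r := -13 | result -3; revised runs u := 1 | t := 3 | r := -12 | (max((t - x), (r * r)) < (x * 2)): false | (abs(8) == ((t + y) + 0)): false | s := -15 | r := -13 | result -3; both end at -3.
Checked all 54 inputs in the declared domain: the outputs agree on every one.
verdict: equivalent


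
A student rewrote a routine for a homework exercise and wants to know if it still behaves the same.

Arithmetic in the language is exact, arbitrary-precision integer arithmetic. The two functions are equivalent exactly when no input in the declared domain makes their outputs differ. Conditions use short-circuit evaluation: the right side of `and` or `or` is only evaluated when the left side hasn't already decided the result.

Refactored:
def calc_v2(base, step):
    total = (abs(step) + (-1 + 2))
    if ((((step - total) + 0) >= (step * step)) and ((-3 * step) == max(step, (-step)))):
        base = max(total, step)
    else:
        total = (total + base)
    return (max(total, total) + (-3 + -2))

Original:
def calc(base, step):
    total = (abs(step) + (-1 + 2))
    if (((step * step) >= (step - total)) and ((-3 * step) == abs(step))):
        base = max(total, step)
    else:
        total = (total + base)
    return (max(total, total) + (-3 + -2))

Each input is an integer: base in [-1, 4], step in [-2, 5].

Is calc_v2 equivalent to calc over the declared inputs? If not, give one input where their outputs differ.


These are not equivalent — on base=-1, step=0 the outputs split (-4 vs -5).
calc: total=1, then (((step * step) >= (step - total)) and ((-3 * step) == abs(step))) is true, then base=1, then returns -4
calc_v2: total=1, then ((((step - total) + 0) >= (step * step)) and ((-3 * step) == max(step, (-step)))) is false, then total=0, then returns -5
verdict: not equivalent; witness: base=-1, step=0


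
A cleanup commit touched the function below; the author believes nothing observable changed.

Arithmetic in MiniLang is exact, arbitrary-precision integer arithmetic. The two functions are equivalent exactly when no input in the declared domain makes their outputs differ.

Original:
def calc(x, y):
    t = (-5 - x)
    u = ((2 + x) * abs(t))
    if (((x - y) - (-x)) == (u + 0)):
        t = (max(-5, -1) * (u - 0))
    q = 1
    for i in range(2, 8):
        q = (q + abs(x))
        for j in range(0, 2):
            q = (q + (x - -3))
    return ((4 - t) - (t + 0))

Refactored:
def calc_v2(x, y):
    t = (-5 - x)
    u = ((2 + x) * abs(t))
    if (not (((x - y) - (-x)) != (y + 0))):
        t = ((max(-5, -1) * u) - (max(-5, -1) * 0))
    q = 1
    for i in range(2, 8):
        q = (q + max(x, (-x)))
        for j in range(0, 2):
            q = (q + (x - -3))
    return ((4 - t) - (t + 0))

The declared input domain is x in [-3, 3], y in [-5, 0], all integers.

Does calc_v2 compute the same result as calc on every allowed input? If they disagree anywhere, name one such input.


These are not equivalent — on x=-3, y=-4 the outputs split (0 vs 8).
calc: t := -2 | u := -2 | (((x - y) - (-x)) == (u + 0)): true | t := 2 | q := 1 | iter i=2: | q := 4 | iter j=0: | q := 4 | iter j=1: | q := 4 | iter i=3: | q := 7 | iter j=0: | q := 7 | iter j=1: | q := 7 | iter i=4: | q := 10 | iter j=0: | q := 10 | iter j=1: | q := 10 | iter i=5: | q := 13 | iter j=0: | q := 13 | iter j=1: | q := 13 | iter i=6: | q := 16 | iter j=0: | q := 16 | iter j=1: | q := 16 | iter i=7: | q := 19 | iter j=0: | q := 19 | iter j=1: | q := 19 | result 0
calc_v2: t := -2 | u := -2 | (not (((x - y) - (-x)) != (y + 0))): false | q := 1 | iter i=2: | q := 4 | iter j=0: | q := 4 | iter j=1: | q := 4 | iter i=3: | q := 7 | iter j=0: | q := 7 | iter j=1: | q := 7 | iter i=4: | q := 10 | iter j=0: | q := 10 | iter j=1: | q := 10 | iter i=5: | q := 13 | iter j=0: | q := 13 | iter j=1: | q := 13 | iter i=6: | q := 16 | iter j=0: | q := 16 | iter j=1: | q := 16 | iter i=7: | q := 19 | iter j=0: | q := 19 | iter j=1: | q := 19 | result 8
verdict: not equivalent; witness: x=-3, y=-4


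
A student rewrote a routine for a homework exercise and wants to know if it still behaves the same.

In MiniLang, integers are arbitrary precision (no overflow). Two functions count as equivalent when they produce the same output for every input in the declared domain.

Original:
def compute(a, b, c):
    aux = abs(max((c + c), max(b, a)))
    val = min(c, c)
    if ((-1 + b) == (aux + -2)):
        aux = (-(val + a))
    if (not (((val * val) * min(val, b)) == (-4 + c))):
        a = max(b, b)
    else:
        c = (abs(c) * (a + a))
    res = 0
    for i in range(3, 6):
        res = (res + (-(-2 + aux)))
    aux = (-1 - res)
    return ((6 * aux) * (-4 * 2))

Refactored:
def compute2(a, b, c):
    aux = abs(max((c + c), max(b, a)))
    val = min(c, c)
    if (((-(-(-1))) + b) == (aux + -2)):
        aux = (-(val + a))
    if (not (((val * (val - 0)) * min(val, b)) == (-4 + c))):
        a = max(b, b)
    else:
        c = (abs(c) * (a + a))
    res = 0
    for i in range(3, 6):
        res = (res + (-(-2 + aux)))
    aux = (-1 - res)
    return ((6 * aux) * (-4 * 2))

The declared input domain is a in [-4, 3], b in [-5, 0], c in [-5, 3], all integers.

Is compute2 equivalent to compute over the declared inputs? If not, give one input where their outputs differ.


The two are interchangeable: constant usage differs, and arithmetic usage differs, and every declared input agrees.
One worked example (a=3, b=-3, c=-5) — compute: aux becomes 3; next val becomes -5; next ((-1 + b) == (aux + -2)) evaluates to false; next (not (((val * val) * min(val, b)) == (-4 + c))) evaluates to true; next a becomes -3; next res becomes 0; next at i=3:; next res becomes -1; next at i=4:; next res becomes -2; next at i=5:; next res becomes -3; next aux becomes 2; next final value -96; compute2: aux becomes 3; next val becomes -5; next (((-(-(-1))) + b) == (aux + -2)) evaluates to false; next (not (((val * (val - 0)) * min(val, b)) == (-4 + c))) evaluates to true; next a becomes -3; next res becomes 0; next at i=3:; next res becomes -1; next at i=4:; next res becomes -2; next at i=5:; next res becomes -3; next aux becomes 2; next final value -96; agreement on -96.
Checked all 432 inputs in the declared domain: the outputs agree on every one.
verdict: equivalent


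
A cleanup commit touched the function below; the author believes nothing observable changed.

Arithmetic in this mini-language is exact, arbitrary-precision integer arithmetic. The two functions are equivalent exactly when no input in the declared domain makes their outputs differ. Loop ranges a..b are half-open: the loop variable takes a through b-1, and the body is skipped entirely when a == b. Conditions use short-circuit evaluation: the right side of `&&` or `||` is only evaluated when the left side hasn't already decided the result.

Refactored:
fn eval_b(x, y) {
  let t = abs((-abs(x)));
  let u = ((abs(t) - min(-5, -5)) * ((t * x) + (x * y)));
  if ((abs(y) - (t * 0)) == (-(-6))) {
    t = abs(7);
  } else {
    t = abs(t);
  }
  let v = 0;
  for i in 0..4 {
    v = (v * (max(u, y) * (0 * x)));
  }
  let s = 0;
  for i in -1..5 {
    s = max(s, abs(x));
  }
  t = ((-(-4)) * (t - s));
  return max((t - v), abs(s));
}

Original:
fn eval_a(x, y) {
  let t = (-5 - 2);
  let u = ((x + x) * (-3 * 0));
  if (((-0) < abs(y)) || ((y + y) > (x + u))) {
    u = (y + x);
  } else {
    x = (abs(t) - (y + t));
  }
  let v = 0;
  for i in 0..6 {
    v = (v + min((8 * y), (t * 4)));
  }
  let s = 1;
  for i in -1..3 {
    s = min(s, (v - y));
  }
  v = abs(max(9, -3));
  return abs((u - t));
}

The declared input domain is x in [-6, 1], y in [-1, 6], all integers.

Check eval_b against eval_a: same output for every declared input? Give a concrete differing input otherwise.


x=-6, y=-1 yields 0 from eval_a but 6 from eval_b.
verdict: not equivalent; witness: x=-6, y=-1


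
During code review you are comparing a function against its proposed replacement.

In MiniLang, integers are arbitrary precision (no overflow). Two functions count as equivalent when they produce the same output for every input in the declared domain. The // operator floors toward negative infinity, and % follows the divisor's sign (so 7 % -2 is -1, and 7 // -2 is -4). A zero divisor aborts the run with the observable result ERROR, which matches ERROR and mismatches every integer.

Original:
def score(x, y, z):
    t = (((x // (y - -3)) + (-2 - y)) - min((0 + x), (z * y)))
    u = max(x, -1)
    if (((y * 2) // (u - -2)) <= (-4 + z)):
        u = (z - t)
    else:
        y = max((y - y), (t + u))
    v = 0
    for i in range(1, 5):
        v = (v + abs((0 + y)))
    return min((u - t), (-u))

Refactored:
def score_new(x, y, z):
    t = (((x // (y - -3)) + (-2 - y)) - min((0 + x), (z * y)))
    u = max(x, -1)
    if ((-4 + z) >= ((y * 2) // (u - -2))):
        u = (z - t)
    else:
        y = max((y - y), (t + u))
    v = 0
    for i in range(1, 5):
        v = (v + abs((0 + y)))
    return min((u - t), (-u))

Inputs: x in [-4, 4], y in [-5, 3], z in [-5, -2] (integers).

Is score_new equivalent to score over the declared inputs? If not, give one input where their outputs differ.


Behavior is preserved: although comparison usage differs, the outputs never diverge.
One worked example (x=-4, y=2, z=-2) — score: t := -1 | u := -1 | (((y * 2) // (u - -2)) <= (-4 + z)): false | y := 0 | v := 0 | iter i=1: | v := 0 | iter i=2: | v := 0 | iter i=3: | v := 0 | iter i=4: | v := 0 | result 0; score_new: t := -1 | u := -1 | ((-4 + z) >= ((y * 2) // (u - -2))): false | y := 0 | v := 0 | iter i=1: | v := 0 | iter i=2: | v := 0 | iter i=3: | v := 0 | iter i=4: | v := 0 | result 0; agreement on 0.
Every one of the 324 inputs gives matching results.
verdict: equivalent


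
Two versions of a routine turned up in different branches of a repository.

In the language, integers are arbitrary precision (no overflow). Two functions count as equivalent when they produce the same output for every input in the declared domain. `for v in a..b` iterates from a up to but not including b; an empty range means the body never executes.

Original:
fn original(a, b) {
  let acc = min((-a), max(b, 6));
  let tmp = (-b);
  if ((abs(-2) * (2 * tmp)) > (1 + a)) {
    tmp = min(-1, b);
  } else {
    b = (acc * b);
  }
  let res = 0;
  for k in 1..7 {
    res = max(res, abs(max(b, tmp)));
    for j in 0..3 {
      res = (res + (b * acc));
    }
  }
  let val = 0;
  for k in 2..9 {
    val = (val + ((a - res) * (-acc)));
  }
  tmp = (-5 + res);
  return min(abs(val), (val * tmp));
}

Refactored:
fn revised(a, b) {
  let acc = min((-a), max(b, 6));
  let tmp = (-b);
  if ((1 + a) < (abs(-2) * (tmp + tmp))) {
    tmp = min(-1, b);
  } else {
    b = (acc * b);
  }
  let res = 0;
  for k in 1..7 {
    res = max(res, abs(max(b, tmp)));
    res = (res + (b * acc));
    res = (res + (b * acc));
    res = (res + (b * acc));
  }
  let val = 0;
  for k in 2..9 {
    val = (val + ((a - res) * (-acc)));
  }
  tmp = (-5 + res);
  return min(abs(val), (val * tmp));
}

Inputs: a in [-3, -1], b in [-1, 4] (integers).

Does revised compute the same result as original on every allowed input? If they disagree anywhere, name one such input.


The two versions differ — the changes include constant usage differs; local variable names differ; arithmetic usage differs; loop structure differs; comparison usage differs; statement counts differ.
One worked example (a=-3, b=3) — original: acc = 3; tmp = -3; ((abs(-2) * (2 * tmp)) > (1 + a)) -> false; b = 9; res = 0; [k=1]; res = 9; [j=0]; res = 36; [j=1]; res = 63; [j=2]; res = 90; [k=2]; res = 90; [j=0]; res = 117; [j=1]; res = 144; [j=2]; res = 171; [k=3]; res = 171; [j=0]; res = 198; [j=1]; res = 225; [j=2]; res = 252; [k=4]; res = 252; [j=0]; res = 279; [j=1]; res = 306; [j=2]; res = 333; [k=5]; res = 333; [j=0]; res = 360; [j=1]; res = 387; [j=2]; res = 414; [k=6]; res = 414; [j=0]; res = 441; [j=1]; res = 468; [j=2]; res = 495; val = 0; [k=2]; val = 1494; [k=3]; val = 2988; [k=4]; val = 4482; [k=5]; val = 5976; [k=6]; val = 7470; [k=7]; val = 8964; [k=8]; val = 10458; tmp = 490; return 10458; revised: acc = 3; tmp = -3; ((1 + a) < (abs(-2) * (tmp + tmp))) -> false; b = 9; res = 0; [k=1]; res = 9; res = 36; res = 63; res = 90; [k=2]; res = 90; res = 117; res = 144; res = 171; [k=3]; res = 171; res = 198; res = 225; res = 252; [k=4]; res = 252; res = 279; res = 306; res = 333; [k=5]; res = 333; res = 360; res = 387; res = 414; [k=6]; res = 414; res = 441; res = 468; res = 495; val = 0; [k=2]; val = 1494; [k=3]; val = 2988; [k=4]; val = 4482; [k=5]; val = 5976; [k=6]; val = 7470; [k=7]; val = 8964; [k=8]; val = 10458; tmp = 490; return 10458; agreement on 10458.
Across all 18 domain points the two functions coincide.
verdict: equivalent


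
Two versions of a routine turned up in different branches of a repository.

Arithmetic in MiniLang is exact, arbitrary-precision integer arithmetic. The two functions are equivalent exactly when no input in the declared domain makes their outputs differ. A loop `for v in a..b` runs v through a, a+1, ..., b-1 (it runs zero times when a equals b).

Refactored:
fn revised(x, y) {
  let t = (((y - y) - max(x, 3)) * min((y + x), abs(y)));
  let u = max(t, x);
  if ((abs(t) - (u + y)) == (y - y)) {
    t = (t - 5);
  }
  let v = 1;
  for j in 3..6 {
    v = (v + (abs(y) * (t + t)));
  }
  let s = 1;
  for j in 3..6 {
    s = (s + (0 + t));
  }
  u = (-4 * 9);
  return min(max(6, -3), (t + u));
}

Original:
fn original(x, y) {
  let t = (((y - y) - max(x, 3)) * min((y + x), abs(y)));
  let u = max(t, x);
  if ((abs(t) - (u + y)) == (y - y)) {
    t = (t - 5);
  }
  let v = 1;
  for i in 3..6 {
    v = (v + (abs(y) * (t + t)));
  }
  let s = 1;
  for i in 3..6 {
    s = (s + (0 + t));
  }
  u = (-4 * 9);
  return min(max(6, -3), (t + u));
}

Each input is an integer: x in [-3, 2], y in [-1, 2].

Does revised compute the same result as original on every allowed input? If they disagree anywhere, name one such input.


Comparing the listings, the differences include: local variable names differ.
One worked example (x=-1, y=1) — original: t becomes 0; next u becomes 0; next ((abs(t) - (u + y)) == (y - y)) evaluates to false; next v becomes 1; next at i=3:; next v becomes 1; next at i=4:; next v becomes 1; next at i=5:; next v becomes 1; next s becomes 1; next at i=3:; next s becomes 1; next at i=4:; next s becomes 1; next at i=5:; next s becomes 1; next u becomes -36; next final value -36; revised: t becomes 0; next u becomes 0; next ((abs(t) - (u + y)) == (y - y)) evaluates to false; next v becomes 1; next at j=3:; next v becomes 1; next at j=4:; next v becomes 1; next at j=5:; next v becomes 1; next s becomes 1; next at j=3:; next s becomes 1; next at j=4:; next s becomes 1; next at j=5:; next s becomes 1; next u becomes -36; next final value -36; agreement on -36.
Checked all 24 inputs in the declared domain: the outputs agree on every one.
verdict: equivalent


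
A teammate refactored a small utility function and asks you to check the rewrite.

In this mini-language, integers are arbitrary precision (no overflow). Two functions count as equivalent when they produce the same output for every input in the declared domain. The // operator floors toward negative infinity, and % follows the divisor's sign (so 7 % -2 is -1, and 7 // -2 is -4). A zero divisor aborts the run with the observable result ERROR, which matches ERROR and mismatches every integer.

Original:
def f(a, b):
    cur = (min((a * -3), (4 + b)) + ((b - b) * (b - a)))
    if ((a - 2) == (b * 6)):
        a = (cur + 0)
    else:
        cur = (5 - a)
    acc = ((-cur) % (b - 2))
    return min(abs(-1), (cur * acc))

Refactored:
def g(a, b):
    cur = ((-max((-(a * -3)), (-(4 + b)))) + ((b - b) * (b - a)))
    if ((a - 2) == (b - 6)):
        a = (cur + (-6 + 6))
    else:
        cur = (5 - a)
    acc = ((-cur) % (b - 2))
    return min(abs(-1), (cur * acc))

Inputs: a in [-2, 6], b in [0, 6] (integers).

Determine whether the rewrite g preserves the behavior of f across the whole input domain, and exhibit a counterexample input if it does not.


The rewrite breaks on a=0, b=4, where the results are 1 and 0.
f: cur becomes 0; next ((a - 2) == (b * 6)) evaluates to false; next cur becomes 5; next acc becomes 1; next final value 1
g: cur becomes 0; next ((a - 2) == (b - 6)) evaluates to true; next a becomes 0; next acc becomes 0; next final value 0
verdict: not equivalent; witness: a=0, b=4


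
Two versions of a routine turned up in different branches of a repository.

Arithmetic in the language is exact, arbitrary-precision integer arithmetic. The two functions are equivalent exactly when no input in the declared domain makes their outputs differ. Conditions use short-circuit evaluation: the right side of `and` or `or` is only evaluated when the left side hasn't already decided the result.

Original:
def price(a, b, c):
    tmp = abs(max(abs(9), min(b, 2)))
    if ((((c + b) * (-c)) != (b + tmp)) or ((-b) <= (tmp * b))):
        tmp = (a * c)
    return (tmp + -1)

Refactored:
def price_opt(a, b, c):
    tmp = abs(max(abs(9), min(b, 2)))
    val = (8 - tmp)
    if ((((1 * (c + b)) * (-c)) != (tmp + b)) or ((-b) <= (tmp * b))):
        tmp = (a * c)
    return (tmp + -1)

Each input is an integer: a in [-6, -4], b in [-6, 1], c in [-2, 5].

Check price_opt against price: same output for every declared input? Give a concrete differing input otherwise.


Side by side, the visible changes include: constant usage differs; statement counts differ; local variable names differ; arithmetic usage differs.
Spot check at a=-5, b=-1, c=-1 — price: tmp becomes 9; next ((((c + b) * (-c)) != (b + tmp)) or ((-b) <= (tmp * b))) evaluates to true; next tmp becomes 5; next final value 4. price_opt: tmp becomes 9; next val becomes -1; next ((((1 * (c + b)) * (-c)) != (tmp + b)) or ((-b) <= (tmp * b))) evaluates to true; next tmp becomes 5; next final value 4. Both give 4.
Sweeping the whole domain (192 inputs) finds no disagreement.
verdict: equivalent


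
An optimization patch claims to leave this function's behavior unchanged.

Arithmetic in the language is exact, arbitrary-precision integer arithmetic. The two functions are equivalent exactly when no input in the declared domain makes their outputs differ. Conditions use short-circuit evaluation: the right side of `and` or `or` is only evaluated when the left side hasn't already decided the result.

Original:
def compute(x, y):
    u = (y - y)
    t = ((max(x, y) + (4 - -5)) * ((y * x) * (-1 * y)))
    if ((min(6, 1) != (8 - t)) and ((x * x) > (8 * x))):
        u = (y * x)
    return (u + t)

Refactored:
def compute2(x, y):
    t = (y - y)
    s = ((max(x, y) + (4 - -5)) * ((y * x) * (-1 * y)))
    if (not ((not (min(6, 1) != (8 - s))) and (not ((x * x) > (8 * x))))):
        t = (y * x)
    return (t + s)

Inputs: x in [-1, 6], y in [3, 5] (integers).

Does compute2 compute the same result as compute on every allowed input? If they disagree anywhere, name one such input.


Not equivalent: x=1, y=3 separates them (-108 vs -105).
compute: u = 0; t = -108; ((min(6, 1) != (8 - t)) and ((x * x) > (8 * x))) -> false; return -108
compute2: t = 0; s = -108; (not ((not (min(6, 1) != (8 - s))) and (not ((x * x) > (8 * x))))) -> true; t = 3; return -105
verdict: not equivalent; witness: x=1, y=3
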